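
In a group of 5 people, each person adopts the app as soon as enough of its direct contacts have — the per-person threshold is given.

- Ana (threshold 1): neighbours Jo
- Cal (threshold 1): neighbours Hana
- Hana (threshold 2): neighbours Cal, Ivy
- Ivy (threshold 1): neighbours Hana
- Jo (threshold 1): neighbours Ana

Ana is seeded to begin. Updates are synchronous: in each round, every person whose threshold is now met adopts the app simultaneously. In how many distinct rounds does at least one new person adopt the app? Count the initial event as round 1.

Round 1 — Ana adopts the app (initial).
Round 2 — checking thresholds:
  Jo: 1 of 1 neighbours ≥ 1, adopts the app.
Round 3 — no new adoptions; cascade stops.

2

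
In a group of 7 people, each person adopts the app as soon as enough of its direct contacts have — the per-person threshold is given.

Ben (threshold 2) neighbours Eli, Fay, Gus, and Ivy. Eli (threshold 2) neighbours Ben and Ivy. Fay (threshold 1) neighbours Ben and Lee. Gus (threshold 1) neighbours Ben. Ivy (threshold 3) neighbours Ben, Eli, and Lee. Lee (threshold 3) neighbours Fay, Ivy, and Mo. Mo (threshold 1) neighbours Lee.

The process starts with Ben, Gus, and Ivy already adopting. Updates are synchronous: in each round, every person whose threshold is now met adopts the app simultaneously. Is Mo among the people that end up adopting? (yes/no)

Round 1 — Ben, Gus, Ivy adopt the app (initial).
Round 2 — checking thresholds:
  Eli: 2 of 2 neighbours ≥ 2, adopts the app.
  Fay: 1 of 2 neighbours ≥ 1, adopts the app.
  Lee: 1 of 3 neighbours < 3, below threshold.
Round 3 — no new adoptions; cascade stops.

no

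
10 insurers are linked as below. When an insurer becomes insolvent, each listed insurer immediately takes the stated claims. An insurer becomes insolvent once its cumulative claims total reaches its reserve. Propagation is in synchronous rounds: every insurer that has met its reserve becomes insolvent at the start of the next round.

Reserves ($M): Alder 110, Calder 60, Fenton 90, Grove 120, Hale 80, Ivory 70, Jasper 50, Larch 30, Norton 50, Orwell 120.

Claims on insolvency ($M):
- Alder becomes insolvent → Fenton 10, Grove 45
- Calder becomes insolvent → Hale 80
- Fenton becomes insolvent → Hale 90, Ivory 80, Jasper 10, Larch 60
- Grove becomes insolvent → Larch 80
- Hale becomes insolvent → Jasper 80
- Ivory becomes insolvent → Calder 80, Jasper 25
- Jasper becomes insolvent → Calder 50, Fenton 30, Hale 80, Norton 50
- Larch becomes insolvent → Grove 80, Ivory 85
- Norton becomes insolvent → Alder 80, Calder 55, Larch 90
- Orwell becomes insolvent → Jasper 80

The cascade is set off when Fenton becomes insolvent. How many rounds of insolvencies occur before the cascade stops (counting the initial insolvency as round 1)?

Round 1 — Fenton becomes insolvent (initial).
  Hale: +90 → 90 ≥ 80
  Ivory: +80 → 80 ≥ 70
  Jasper: +10 → 10 < 50
  Larch: +60 → 60 ≥ 30
Round 2 — Hale, Ivory, Larch become insolvent.
  Calder: +80 → 80 ≥ 60
  Grove: +80 → 80 < 120
  Jasper: +80+25 → 115 ≥ 50
Round 3 — Calder, Jasper become insolvent.
  Norton: +50 → 50 ≥ 50
Round 4 — Norton becomes insolvent.
  Alder: +80 → 80 < 110
No further insolvencies.

4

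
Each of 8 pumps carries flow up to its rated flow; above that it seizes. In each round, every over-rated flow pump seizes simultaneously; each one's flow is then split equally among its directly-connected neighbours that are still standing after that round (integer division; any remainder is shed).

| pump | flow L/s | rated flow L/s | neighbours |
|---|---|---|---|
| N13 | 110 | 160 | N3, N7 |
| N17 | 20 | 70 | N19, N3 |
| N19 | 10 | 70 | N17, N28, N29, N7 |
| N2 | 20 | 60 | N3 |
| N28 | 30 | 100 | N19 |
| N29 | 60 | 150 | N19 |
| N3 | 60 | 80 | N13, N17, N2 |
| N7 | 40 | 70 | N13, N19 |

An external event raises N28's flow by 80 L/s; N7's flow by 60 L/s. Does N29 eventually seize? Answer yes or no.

Round 1 — N28 at 110 > 100; N7 at 100 > 70. N28, N7 seize.
  N28 sheds 110 L/s to N19: 110 each.
    N19: 10+110 = 120 > 70
  N7 sheds 100 L/s to N13, N19: 50 each.
    N13: 110+50 = 160 ≤ 160
    N19: 120+50 = 170 > 70
Round 2 — N19 seizes.
  N19 sheds 170 L/s to N17, N29: 85 each.
    N17: 20+85 = 105 > 70
    N29: 60+85 = 145 ≤ 150
Round 3 — N17 seizes.
  N17 sheds 105 L/s to N3: 105 each.
    N3: 60+105 = 165 > 80
Round 4 — N3 seizes.
  N3 sheds 165 L/s to N13, N2: 82 each (1 lost).
    N13: 160+82 = 242 > 160
    N2: 20+82 = 102 > 60
Round 5 — N13, N2 seize.
  N13 sheds 242 L/s: no online neighbours, lost.
  N2 sheds 102 L/s: no online neighbours, lost.
No further seizures.

no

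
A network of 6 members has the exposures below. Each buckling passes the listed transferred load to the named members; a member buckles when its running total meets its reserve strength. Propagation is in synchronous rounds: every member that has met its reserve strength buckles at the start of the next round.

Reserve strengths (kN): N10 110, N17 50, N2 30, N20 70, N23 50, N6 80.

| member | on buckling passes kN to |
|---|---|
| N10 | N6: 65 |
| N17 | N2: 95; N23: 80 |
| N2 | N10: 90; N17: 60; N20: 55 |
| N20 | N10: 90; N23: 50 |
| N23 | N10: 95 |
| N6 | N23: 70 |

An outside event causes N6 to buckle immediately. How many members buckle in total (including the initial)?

Round 1 — N6 buckles (initial).
  N23: +70 → 70 ≥ 50
Round 2 — N23 buckles.
  N10: +95 → 95 < 110
No further bucklings.

2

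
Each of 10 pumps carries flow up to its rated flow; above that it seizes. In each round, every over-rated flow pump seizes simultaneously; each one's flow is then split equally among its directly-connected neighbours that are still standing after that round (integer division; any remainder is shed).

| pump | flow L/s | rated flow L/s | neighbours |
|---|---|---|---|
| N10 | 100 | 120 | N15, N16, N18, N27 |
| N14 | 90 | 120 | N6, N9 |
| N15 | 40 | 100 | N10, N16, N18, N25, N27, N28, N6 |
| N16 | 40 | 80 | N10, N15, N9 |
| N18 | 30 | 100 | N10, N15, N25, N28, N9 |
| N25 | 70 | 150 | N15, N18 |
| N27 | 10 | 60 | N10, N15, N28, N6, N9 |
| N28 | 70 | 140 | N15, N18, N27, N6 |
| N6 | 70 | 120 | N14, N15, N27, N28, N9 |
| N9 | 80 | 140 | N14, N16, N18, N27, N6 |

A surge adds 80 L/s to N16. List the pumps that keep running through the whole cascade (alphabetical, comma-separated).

Round 1 — N16 at 120 > 80. N16 seizes.
  N16 sheds 120 L/s to N10, N15, N9: 40 each.
    N10: 100+40 = 140 > 120
    N15: 40+40 = 80 ≤ 100
    N9: 80+40 = 120 ≤ 140
Round 2 — N10 seizes.
  N10 sheds 140 L/s to N15, N18, N27: 46 each (2 lost).
    N15: 80+46 = 126 > 100
    N18: 30+46 = 76 ≤ 100
    N27: 10+46 = 56 ≤ 60
Round 3 — N15 seizes.
  N15 sheds 126 L/s to N18, N25, N27, N28, N6: 25 each (1 lost).
    N18: 76+25 = 101 > 100
    N25: 70+25 = 95 ≤ 150
    N27: 56+25 = 81 > 60
    N28: 70+25 = 95 ≤ 140
    N6: 70+25 = 95 ≤ 120
Round 4 — N18, N27 seize.
  N18 sheds 101 L/s to N25, N28, N9: 33 each (2 lost).
    N25: 95+33 = 128 ≤ 150
    N28: 95+33 = 128 ≤ 140
    N9: 120+33 = 153 > 140
  N27 sheds 81 L/s to N28, N6, N9: 27 each.
    N28: 128+27 = 155 > 140
    N6: 95+27 = 122 > 120
    N9: 153+27 = 180 > 140
Round 5 — N28, N6, N9 seize.
  N28 sheds 155 L/s: no online neighbours, lost.
  N6 sheds 122 L/s to N14: 122 each.
    N14: 90+122 = 212 > 120
  N9 sheds 180 L/s to N14: 180 each.
    N14: 212+180 = 392 > 120
Round 6 — N14 seizes.
  N14 sheds 392 L/s: no online neighbours, lost.
No further seizures.

N25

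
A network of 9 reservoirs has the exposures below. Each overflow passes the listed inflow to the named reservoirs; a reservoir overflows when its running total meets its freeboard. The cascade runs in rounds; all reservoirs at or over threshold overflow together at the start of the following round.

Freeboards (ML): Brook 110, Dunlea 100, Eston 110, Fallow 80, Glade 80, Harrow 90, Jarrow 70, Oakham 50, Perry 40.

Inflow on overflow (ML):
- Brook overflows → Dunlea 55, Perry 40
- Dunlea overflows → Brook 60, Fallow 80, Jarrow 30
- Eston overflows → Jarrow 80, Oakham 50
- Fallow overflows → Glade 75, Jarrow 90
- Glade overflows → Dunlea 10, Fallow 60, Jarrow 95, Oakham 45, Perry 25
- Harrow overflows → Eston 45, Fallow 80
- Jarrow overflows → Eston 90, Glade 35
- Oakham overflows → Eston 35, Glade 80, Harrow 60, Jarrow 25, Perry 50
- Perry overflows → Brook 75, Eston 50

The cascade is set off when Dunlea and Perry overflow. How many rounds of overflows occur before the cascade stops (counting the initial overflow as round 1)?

Round 1 — Dunlea, Perry overflow (initial).
  Brook: +60+75 → 135 ≥ 110
  Eston: +50 → 50 < 110
  Fallow: +80 → 80 ≥ 80
  Jarrow: +30 → 30 < 70
Round 2 — Brook, Fallow overflow.
  Glade: +75 → 75 < 80
  Jarrow: +90 → 120 ≥ 70
Round 3 — Jarrow overflows.
  Eston: +90 → 140 ≥ 110
  Glade: +35 → 110 ≥ 80
Round 4 — Eston, Glade overflow.
  Oakham: +50+45 → 95 ≥ 50
Round 5 — Oakham overflows.
  Harrow: +60 → 60 < 90
No further overflows.

5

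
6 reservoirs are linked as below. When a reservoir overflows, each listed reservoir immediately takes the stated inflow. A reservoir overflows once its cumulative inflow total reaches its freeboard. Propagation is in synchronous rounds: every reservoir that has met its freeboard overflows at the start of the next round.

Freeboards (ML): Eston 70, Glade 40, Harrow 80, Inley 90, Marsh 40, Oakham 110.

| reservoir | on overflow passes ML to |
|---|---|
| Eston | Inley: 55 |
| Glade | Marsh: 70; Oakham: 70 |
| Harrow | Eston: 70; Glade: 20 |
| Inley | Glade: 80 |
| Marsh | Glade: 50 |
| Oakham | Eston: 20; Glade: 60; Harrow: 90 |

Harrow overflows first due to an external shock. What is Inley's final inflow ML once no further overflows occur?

55

Round 1 — Harrow overflows (initial).
  Eston: +70 → 70 ≥ 70
  Glade: +20 → 20 < 40
Round 2 — Eston overflows.
  Inley: +55 → 55 < 90
No further overflows.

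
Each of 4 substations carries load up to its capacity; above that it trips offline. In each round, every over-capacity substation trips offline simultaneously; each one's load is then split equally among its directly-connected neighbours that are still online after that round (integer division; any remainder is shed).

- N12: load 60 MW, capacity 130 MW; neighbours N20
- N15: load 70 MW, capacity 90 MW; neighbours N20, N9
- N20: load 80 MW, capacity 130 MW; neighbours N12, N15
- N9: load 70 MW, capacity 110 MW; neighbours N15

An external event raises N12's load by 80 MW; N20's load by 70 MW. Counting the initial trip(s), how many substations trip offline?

4

Round 1 — N12 at 140 > 130; N20 at 150 > 130. N12, N20 trip offline.
  N12 sheds 140 MW: no online neighbours, lost.
  N20 sheds 150 MW to N15: 150 each.
    N15: 70+150 = 220 > 90
Round 2 — N15 trips offline.
  N15 sheds 220 MW to N9: 220 each.
    N9: 70+220 = 290 > 110
Round 3 — N9 trips offline.
  N9 sheds 290 MW: no online neighbours, lost.
No further trips.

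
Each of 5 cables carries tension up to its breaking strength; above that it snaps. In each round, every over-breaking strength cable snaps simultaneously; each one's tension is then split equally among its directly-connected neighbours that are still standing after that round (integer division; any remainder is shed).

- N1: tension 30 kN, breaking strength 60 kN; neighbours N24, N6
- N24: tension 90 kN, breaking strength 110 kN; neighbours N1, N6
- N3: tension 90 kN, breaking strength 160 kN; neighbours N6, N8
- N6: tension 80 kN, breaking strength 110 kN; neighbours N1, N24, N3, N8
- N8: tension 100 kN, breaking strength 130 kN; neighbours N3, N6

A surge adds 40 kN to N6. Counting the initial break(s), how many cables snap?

Round 1 — N6 at 120 > 110. N6 snaps.
  N6 sheds 120 kN to N1, N24, N3, N8: 30 each.
    N1: 30+30 = 60 ≤ 60
    N24: 90+30 = 120 > 110
    N3: 90+30 = 120 ≤ 160
    N8: 100+30 = 130 ≤ 130
Round 2 — N24 snaps.
  N24 sheds 120 kN to N1: 120 each.
    N1: 60+120 = 180 > 60
Round 3 — N1 snaps.
  N1 sheds 180 kN: no online neighbours, lost.
No further breaks.

3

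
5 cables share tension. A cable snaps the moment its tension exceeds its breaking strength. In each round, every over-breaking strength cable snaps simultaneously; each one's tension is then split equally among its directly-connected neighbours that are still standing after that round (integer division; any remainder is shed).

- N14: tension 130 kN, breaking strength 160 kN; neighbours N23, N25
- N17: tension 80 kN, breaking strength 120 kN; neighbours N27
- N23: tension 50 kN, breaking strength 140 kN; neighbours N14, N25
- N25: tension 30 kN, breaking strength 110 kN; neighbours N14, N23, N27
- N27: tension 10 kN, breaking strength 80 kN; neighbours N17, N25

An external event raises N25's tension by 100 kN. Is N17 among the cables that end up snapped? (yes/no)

no

Round 1 — N25 at 130 > 110. N25 snaps.
  N25 sheds 130 kN to N14, N23, N27: 43 each (1 lost).
    N14: 130+43 = 173 > 160
    N23: 50+43 = 93 ≤ 140
    N27: 10+43 = 53 ≤ 80
Round 2 — N14 snaps.
  N14 sheds 173 kN to N23: 173 each.
    N23: 93+173 = 266 > 140
Round 3 — N23 snaps.
  N23 sheds 266 kN: no online neighbours, lost.
No further breaks.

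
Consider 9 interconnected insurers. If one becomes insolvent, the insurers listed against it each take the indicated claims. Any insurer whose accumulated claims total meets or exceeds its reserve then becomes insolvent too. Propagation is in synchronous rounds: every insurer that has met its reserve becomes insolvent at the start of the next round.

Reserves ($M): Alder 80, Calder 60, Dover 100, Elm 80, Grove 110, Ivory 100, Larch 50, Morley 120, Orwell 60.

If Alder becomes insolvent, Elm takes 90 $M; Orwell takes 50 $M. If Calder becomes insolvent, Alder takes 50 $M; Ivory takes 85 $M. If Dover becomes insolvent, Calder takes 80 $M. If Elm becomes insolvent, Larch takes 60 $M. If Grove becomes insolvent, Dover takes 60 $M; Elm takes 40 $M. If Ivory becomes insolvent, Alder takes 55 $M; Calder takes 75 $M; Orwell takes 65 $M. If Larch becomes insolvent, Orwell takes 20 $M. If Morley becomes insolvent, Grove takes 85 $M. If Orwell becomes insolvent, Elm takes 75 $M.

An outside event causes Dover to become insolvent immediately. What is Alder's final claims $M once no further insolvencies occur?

Round 1 — Dover becomes insolvent (initial).
  Calder: +80 → 80 ≥ 60
Round 2 — Calder becomes insolvent.
  Alder: +50 → 50 < 80
  Ivory: +85 → 85 < 100
No further insolvencies.

50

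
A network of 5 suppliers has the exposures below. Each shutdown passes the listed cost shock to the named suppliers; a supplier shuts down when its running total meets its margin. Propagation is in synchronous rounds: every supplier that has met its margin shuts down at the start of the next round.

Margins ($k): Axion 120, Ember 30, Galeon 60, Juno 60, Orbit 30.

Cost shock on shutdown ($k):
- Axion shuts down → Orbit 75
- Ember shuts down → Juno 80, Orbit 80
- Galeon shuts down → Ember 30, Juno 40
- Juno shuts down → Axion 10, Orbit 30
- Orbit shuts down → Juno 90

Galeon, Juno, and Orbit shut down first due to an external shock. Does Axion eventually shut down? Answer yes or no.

Round 1 — Galeon, Juno, Orbit shut down (initial).
  Axion: +10 → 10 < 120
  Ember: +30 → 30 ≥ 30
Round 2 — Ember shuts down.
No further shutdowns.

no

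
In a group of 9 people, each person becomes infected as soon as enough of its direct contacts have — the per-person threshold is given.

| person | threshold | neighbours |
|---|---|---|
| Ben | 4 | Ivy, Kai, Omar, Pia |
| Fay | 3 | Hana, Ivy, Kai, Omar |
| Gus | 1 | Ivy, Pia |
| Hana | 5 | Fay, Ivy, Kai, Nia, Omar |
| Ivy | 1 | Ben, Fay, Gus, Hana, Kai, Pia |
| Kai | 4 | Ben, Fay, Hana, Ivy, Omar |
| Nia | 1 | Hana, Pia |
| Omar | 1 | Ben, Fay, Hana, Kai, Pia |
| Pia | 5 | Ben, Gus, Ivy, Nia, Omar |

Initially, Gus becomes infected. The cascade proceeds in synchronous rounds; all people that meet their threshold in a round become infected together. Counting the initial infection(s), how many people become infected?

Round 1 — Gus becomes infected (initial).
Round 2 — checking thresholds:
  Ivy: 1 of 6 neighbours ≥ 1, becomes infected.
  Pia: 1 of 5 neighbours < 5, not yet.
Round 3 — no new infections; cascade stops.

2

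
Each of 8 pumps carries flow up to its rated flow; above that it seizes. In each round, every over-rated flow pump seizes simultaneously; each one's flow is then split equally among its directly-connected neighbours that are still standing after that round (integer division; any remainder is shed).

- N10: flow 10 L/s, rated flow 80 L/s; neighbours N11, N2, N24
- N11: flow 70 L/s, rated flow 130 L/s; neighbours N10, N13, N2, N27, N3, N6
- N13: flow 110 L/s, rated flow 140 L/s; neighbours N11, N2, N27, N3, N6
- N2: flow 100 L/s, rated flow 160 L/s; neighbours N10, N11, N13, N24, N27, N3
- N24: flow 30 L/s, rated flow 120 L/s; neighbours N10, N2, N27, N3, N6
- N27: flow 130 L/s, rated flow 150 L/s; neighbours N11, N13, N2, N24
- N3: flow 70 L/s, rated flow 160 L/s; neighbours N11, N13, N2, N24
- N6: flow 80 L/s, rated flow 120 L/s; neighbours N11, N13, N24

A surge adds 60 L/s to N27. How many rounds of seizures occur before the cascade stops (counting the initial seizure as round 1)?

Round 1 — N27 at 190 > 150. N27 seizes.
  N27 sheds 190 L/s to N11, N13, N2, N24: 47 each (2 lost).
    N11: 70+47 = 117 ≤ 130
    N13: 110+47 = 157 > 140
    N2: 100+47 = 147 ≤ 160
    N24: 30+47 = 77 ≤ 120
Round 2 — N13 seizes.
  N13 sheds 157 L/s to N11, N2, N3, N6: 39 each (1 lost).
    N11: 117+39 = 156 > 130
    N2: 147+39 = 186 > 160
    N3: 70+39 = 109 ≤ 160
    N6: 80+39 = 119 ≤ 120
Round 3 — N11, N2 seize.
  N11 sheds 156 L/s to N10, N3, N6: 52 each.
    N10: 10+52 = 62 ≤ 80
    N3: 109+52 = 161 > 160
    N6: 119+52 = 171 > 120
  N2 sheds 186 L/s to N10, N24, N3: 62 each.
    N10: 62+62 = 124 > 80
    N24: 77+62 = 139 > 120
    N3: 161+62 = 223 > 160
Round 4 — N10, N24, N3, N6 seize.
  N10 sheds 124 L/s: no online neighbours, lost.
  N24 sheds 139 L/s: no online neighbours, lost.
  N3 sheds 223 L/s: no online neighbours, lost.
  N6 sheds 171 L/s: no online neighbours, lost.
No further seizures.

4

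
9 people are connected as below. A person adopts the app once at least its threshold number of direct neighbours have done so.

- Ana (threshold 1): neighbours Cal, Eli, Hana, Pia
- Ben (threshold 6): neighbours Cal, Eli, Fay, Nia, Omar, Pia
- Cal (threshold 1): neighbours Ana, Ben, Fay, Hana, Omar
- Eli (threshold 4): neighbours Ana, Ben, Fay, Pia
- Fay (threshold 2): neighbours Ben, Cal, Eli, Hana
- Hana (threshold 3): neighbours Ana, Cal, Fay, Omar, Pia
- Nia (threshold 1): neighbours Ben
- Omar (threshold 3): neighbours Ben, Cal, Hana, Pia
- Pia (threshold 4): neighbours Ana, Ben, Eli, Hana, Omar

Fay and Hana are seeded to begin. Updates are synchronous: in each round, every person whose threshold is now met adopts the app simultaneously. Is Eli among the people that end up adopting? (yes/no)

Round 1 — Fay, Hana adopt the app (initial).
Round 2 — checking thresholds:
  Ana: 1 of 4 neighbours ≥ 1, adopts the app.
  Ben: 1 of 6 neighbours < 6, holds.
  Cal: 2 of 5 neighbours ≥ 1, adopts the app.
  Eli: 1 of 4 neighbours < 4, holds.
  Omar: 1 of 4 neighbours < 3, holds.
  Pia: 1 of 5 neighbours < 4, holds.
Round 3 — no new adoptions; cascade stops.

no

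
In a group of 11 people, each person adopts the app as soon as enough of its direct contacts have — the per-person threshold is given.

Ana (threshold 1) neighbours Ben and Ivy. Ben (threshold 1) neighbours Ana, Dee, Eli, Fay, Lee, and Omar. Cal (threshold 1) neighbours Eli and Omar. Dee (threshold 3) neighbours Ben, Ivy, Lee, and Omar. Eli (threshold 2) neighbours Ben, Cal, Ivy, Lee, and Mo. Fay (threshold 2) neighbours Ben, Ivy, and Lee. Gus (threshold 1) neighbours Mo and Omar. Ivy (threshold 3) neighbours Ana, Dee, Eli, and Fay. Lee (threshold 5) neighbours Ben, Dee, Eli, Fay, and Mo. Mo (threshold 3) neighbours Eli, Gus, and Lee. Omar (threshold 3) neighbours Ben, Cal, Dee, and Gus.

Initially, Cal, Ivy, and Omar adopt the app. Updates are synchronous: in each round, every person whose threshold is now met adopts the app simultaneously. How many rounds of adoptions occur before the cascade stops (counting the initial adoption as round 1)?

Round 1 — Cal, Ivy, Omar adopt the app (initial).
Round 2 — checking thresholds:
  Ana: 1 of 2 neighbours ≥ 1, adopts the app.
  Ben: 1 of 6 neighbours ≥ 1, adopts the app.
  Dee: 2 of 4 neighbours < 3, below threshold.
  Eli: 2 of 5 neighbours ≥ 2, adopts the app.
  Fay: 1 of 3 neighbours < 2, below threshold.
  Gus: 1 of 2 neighbours ≥ 1, adopts the app.
Round 3 — checking thresholds:
  Dee: 3 of 4 neighbours ≥ 3, adopts the app.
  Fay: 2 of 3 neighbours ≥ 2, adopts the app.
  Lee: 2 of 5 neighbours < 5, below threshold.
  Mo: 2 of 3 neighbours < 3, below threshold.
Round 4 — no new adoptions; cascade stops.

3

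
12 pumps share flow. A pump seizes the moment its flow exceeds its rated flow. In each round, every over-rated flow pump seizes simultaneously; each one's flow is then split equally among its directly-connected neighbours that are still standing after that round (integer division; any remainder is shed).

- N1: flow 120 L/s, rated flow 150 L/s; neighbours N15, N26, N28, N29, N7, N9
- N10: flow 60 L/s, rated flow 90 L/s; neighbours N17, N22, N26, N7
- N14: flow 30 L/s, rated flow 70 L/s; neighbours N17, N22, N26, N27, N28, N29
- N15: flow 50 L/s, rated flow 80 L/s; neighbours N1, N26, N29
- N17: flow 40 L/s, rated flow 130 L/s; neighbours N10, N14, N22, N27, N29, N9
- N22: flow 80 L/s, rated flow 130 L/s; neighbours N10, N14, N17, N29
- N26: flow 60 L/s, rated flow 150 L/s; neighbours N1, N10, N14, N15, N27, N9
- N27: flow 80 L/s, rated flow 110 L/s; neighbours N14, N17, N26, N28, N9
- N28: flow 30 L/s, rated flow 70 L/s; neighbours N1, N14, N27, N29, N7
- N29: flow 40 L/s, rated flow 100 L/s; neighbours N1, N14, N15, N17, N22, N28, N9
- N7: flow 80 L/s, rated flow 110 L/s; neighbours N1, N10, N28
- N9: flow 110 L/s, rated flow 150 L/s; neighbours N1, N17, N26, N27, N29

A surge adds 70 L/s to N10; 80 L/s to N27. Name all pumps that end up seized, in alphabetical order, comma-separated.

N1, N10, N14, N15, N17, N22, N26, N27, N28, N29, N7, N9

Round 1 — N10 at 130 > 90; N27 at 160 > 110. N10, N27 seize.
  N10 sheds 130 L/s to N17, N22, N26, N7: 32 each (2 lost).
    N17: 40+32 = 72 ≤ 130
    N22: 80+32 = 112 ≤ 130
    N26: 60+32 = 92 ≤ 150
    N7: 80+32 = 112 > 110
  N27 sheds 160 L/s to N14, N17, N26, N28, N9: 32 each.
    N14: 30+32 = 62 ≤ 70
    N17: 72+32 = 104 ≤ 130
    N26: 92+32 = 124 ≤ 150
    N28: 30+32 = 62 ≤ 70
    N9: 110+32 = 142 ≤ 150
Round 2 — N7 seizes.
  N7 sheds 112 L/s to N1, N28: 56 each.
    N1: 120+56 = 176 > 150
    N28: 62+56 = 118 > 70
Round 3 — N1, N28 seize.
  N1 sheds 176 L/s to N15, N26, N29, N9: 44 each.
    N15: 50+44 = 94 > 80
    N26: 124+44 = 168 > 150
    N29: 40+44 = 84 ≤ 100
    N9: 142+44 = 186 > 150
  N28 sheds 118 L/s to N14, N29: 59 each.
    N14: 62+59 = 121 > 70
    N29: 84+59 = 143 > 100
Round 4 — N14, N15, N26, N29, N9 seize.
  N14 sheds 121 L/s to N17, N22: 60 each (1 lost).
    N17: 104+60 = 164 > 130
    N22: 112+60 = 172 > 130
  N15 sheds 94 L/s: no online neighbours, lost.
  N26 sheds 168 L/s: no online neighbours, lost.
  N29 sheds 143 L/s to N17, N22: 71 each (1 lost).
    N17: 164+71 = 235 > 130
    N22: 172+71 = 243 > 130
  N9 sheds 186 L/s to N17: 186 each.
    N17: 235+186 = 421 > 130
Round 5 — N17, N22 seize.
  N17 sheds 421 L/s: no online neighbours, lost.
  N22 sheds 243 L/s: no online neighbours, lost.
No further seizures.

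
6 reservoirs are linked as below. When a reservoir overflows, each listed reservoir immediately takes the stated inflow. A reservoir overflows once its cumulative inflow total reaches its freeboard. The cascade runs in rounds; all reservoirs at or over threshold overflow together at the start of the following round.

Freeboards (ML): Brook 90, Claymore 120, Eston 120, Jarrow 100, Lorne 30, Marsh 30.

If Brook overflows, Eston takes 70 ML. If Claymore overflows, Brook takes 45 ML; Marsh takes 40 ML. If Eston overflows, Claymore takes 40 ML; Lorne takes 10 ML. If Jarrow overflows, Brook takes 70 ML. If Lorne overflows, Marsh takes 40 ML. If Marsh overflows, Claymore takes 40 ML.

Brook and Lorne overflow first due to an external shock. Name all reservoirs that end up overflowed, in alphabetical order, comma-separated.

Round 1 — Brook, Lorne overflow (initial).
  Eston: +70 → 70 < 120
  Marsh: +40 → 40 ≥ 30
Round 2 — Marsh overflows.
  Claymore: +40 → 40 < 120
No further overflows.

Brook, Lorne, Marsh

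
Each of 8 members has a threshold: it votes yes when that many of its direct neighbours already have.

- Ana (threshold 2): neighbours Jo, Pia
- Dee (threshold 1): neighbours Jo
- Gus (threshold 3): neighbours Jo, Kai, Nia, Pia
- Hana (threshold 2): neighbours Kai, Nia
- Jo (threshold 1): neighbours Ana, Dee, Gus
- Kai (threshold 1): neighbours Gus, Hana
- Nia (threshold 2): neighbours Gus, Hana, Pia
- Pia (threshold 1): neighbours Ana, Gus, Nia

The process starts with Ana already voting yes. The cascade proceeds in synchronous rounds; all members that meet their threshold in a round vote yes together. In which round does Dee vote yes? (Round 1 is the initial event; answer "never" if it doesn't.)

Round 1 — Ana votes yes (initial).
Round 2 — checking thresholds:
  Jo: 1 of 3 neighbours ≥ 1, votes yes.
  Pia: 1 of 3 neighbours ≥ 1, votes yes.
Round 3 — checking thresholds:
  Dee: 1 of 1 neighbours ≥ 1, votes yes.
  Gus: 2 of 4 neighbours < 3, holds.
  Nia: 1 of 3 neighbours < 2, holds.
Round 4 — no new yes votes; cascade stops.

3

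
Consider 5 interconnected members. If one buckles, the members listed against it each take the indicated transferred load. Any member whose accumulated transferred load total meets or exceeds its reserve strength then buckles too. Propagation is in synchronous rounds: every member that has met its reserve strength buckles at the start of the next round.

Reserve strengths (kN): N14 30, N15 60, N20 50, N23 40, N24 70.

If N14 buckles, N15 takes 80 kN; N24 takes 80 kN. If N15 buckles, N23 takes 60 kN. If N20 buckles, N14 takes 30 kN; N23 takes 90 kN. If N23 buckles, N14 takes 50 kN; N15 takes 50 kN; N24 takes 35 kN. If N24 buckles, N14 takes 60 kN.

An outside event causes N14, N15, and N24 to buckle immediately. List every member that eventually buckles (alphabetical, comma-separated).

Round 1 — N14, N15, N24 buckle (initial).
  N23: +60 → 60 ≥ 40
Round 2 — N23 buckles.
No further bucklings.

N14, N15, N23, N24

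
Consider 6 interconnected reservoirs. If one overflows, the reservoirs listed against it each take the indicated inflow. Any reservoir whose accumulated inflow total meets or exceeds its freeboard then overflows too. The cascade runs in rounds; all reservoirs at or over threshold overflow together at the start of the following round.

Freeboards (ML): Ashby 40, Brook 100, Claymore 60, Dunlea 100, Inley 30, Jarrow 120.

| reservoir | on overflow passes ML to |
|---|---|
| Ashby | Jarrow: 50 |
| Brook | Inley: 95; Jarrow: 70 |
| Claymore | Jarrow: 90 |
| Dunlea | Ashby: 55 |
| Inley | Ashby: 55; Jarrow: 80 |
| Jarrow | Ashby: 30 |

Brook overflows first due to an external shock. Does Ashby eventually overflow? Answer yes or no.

yes

Round 1 — Brook overflows (initial).
  Inley: +95 → 95 ≥ 30
  Jarrow: +70 → 70 < 120
Round 2 — Inley overflows.
  Ashby: +55 → 55 ≥ 40
  Jarrow: +80 → 150 ≥ 120
Round 3 — Ashby, Jarrow overflow.
No further overflows.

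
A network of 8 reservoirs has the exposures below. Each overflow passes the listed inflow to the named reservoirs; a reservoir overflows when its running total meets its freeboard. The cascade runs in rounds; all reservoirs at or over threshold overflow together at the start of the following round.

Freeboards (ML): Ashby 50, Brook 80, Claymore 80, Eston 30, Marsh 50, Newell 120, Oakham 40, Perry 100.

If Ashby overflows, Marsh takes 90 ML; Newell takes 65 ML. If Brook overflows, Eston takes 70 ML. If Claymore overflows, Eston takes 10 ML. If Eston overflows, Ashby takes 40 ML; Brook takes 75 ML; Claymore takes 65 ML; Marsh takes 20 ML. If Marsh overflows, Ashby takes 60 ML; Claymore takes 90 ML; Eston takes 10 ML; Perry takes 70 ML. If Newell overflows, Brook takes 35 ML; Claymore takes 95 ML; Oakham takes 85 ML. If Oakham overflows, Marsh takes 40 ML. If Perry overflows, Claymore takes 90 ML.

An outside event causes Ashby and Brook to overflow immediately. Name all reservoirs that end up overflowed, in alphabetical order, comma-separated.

Round 1 — Ashby, Brook overflow (initial).
  Eston: +70 → 70 ≥ 30
  Marsh: +90 → 90 ≥ 50
  Newell: +65 → 65 < 120
Round 2 — Eston, Marsh overflow.
  Claymore: +65+90 → 155 ≥ 80
  Perry: +70 → 70 < 100
Round 3 — Claymore overflows.
No further overflows.

Ashby, Brook, Claymore, Eston, Marsh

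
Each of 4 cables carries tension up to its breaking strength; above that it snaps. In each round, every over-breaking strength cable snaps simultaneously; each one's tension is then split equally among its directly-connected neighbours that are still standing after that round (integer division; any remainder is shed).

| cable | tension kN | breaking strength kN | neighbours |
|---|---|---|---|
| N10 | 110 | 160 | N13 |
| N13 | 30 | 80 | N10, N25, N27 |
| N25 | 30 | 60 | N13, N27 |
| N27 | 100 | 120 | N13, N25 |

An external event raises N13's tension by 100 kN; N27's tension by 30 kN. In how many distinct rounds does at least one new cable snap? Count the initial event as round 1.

Round 1 — N13 at 130 > 80; N27 at 130 > 120. N13, N27 snap.
  N13 sheds 130 kN to N10, N25: 65 each.
    N10: 110+65 = 175 > 160
    N25: 30+65 = 95 > 60
  N27 sheds 130 kN to N25: 130 each.
    N25: 95+130 = 225 > 60
Round 2 — N10, N25 snap.
  N10 sheds 175 kN: no online neighbours, lost.
  N25 sheds 225 kN: no online neighbours, lost.
No further breaks.

2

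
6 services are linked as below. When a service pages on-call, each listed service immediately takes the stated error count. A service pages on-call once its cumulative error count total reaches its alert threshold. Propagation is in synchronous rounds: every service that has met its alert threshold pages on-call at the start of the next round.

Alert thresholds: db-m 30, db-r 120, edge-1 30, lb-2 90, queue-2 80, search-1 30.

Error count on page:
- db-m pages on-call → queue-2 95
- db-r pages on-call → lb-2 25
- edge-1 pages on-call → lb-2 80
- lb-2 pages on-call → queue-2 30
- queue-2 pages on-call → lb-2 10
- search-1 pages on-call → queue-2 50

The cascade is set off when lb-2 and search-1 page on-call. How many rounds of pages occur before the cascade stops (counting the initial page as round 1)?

Round 1 — lb-2, search-1 page on-call (initial).
  queue-2: +30+50 → 80 ≥ 80
Round 2 — queue-2 pages on-call.
No further pages.

2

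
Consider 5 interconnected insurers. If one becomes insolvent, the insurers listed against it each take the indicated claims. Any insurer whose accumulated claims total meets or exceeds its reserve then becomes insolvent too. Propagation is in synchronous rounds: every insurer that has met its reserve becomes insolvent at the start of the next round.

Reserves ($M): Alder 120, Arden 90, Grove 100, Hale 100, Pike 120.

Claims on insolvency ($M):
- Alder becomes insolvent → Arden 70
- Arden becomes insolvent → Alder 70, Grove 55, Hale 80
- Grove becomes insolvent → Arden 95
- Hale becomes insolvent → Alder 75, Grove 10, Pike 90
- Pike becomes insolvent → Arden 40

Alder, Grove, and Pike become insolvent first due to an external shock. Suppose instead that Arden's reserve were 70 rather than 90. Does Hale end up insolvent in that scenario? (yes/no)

With Arden's reserve at 70:
Round 1 — Alder, Grove, Pike become insolvent (initial).
  Arden: +70+95+40 → 205 ≥ 70
Round 2 — Arden becomes insolvent.
  Hale: +80 → 80 < 100
No further insolvencies.

no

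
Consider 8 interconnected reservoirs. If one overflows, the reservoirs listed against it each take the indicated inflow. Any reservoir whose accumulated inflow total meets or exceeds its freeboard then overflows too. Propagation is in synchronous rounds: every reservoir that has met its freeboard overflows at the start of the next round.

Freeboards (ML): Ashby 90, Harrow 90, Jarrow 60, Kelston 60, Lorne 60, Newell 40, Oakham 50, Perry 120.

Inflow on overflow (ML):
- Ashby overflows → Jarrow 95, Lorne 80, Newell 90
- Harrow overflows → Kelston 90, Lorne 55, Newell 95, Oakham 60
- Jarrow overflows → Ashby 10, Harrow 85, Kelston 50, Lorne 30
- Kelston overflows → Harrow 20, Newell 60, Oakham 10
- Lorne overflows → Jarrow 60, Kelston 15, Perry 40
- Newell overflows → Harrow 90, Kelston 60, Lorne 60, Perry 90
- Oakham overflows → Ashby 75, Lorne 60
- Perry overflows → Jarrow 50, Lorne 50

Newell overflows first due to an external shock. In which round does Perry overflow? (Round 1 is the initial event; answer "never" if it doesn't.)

Round 1 — Newell overflows (initial).
  Harrow: +90 → 90 ≥ 90
  Kelston: +60 → 60 ≥ 60
  Lorne: +60 → 60 ≥ 60
  Perry: +90 → 90 < 120
Round 2 — Harrow, Kelston, Lorne overflow.
  Jarrow: +60 → 60 ≥ 60
  Oakham: +60+10 → 70 ≥ 50
  Perry: +40 → 130 ≥ 120
Round 3 — Jarrow, Oakham, Perry overflow.
  Ashby: +10+75 → 85 < 90
No further overflows.

3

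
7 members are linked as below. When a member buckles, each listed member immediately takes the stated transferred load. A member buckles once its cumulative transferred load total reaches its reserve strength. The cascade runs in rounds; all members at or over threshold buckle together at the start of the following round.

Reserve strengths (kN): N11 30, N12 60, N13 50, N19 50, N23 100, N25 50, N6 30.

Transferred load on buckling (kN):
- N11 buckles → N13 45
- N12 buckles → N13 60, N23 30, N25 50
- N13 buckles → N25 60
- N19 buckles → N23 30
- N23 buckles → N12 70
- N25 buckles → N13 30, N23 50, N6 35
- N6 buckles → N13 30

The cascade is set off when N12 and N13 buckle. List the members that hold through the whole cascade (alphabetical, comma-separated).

Round 1 — N12, N13 buckle (initial).
  N23: +30 → 30 < 100
  N25: +50+60 → 110 ≥ 50
Round 2 — N25 buckles.
  N23: +50 → 80 < 100
  N6: +35 → 35 ≥ 30
Round 3 — N6 buckles.
No further bucklings.

N11, N19, N23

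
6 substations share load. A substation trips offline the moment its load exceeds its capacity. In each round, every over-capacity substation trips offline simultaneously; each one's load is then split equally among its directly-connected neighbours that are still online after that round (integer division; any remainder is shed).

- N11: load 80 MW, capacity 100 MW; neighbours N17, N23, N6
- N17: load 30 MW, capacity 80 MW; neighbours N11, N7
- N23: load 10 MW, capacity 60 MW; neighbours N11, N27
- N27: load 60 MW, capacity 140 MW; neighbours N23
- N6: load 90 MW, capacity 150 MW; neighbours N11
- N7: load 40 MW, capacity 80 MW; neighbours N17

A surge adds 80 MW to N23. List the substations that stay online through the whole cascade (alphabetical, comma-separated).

N27

Round 1 — N23 at 90 > 60. N23 trips offline.
  N23 sheds 90 MW to N11, N27: 45 each.
    N11: 80+45 = 125 > 100
    N27: 60+45 = 105 ≤ 140
Round 2 — N11 trips offline.
  N11 sheds 125 MW to N17, N6: 62 each (1 lost).
    N17: 30+62 = 92 > 80
    N6: 90+62 = 152 > 150
Round 3 — N17, N6 trip offline.
  N17 sheds 92 MW to N7: 92 each.
    N7: 40+92 = 132 > 80
  N6 sheds 152 MW: no online neighbours, lost.
Round 4 — N7 trips offline.
  N7 sheds 132 MW: no online neighbours, lost.
No further trips.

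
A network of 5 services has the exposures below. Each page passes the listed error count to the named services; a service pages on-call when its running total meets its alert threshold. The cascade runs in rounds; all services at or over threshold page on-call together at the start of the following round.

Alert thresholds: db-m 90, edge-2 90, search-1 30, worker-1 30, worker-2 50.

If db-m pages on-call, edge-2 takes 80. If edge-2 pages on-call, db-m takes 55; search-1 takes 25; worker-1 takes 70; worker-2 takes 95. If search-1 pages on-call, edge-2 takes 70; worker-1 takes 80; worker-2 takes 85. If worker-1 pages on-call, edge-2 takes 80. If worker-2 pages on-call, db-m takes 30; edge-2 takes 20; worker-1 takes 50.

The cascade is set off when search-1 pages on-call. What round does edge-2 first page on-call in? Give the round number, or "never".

Round 1 — search-1 pages on-call (initial).
  edge-2: +70 → 70 < 90
  worker-1: +80 → 80 ≥ 30
  worker-2: +85 → 85 ≥ 50
Round 2 — worker-1, worker-2 page on-call.
  db-m: +30 → 30 < 90
  edge-2: +80+20 → 170 ≥ 90
Round 3 — edge-2 pages on-call.
  db-m: +55 → 85 < 90
No further pages.

3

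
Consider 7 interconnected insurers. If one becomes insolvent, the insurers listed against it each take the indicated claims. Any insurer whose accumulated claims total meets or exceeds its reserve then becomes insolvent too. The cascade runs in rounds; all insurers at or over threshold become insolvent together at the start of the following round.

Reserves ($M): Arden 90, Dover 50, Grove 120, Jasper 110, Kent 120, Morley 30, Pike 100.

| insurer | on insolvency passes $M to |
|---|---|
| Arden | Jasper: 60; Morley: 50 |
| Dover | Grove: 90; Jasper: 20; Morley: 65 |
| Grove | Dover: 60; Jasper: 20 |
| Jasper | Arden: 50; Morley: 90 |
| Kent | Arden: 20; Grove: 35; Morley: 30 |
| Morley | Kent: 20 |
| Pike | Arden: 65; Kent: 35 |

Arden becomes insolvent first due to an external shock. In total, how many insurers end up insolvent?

2

Round 1 — Arden becomes insolvent (initial).
  Jasper: +60 → 60 < 110
  Morley: +50 → 50 ≥ 30
Round 2 — Morley becomes insolvent.
  Kent: +20 → 20 < 120
No further insolvencies.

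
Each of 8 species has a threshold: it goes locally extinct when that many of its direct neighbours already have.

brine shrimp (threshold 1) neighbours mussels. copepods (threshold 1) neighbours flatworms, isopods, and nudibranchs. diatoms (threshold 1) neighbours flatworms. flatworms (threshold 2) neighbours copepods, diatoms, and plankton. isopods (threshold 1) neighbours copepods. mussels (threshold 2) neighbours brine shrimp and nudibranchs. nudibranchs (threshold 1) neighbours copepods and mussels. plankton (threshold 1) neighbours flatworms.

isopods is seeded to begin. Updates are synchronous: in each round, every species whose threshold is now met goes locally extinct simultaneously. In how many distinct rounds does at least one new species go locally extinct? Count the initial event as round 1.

3

Round 1 — isopods goes locally extinct (initial).
Round 2 — checking thresholds:
  copepods: 1 of 3 neighbours ≥ 1, goes locally extinct.
Round 3 — checking thresholds:
  flatworms: 1 of 3 neighbours < 2, below threshold.
  nudibranchs: 1 of 2 neighbours ≥ 1, goes locally extinct.
Round 4 — no new extinctions; cascade stops.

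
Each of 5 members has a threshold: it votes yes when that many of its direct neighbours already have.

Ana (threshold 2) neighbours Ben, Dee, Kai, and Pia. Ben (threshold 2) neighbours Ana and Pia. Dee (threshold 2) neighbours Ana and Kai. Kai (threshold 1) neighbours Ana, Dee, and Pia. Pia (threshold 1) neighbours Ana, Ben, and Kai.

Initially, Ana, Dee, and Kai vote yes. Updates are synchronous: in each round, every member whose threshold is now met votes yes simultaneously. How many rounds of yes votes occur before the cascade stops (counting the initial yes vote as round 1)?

Round 1 — Ana, Dee, Kai vote yes (initial).
Round 2 — checking thresholds:
  Ben: 1 of 2 neighbours < 2, not yet.
  Pia: 2 of 3 neighbours ≥ 1, votes yes.
Round 3 — checking thresholds:
  Ben: 2 of 2 neighbours ≥ 2, votes yes.
Round 4 — no new yes votes; cascade stops.

3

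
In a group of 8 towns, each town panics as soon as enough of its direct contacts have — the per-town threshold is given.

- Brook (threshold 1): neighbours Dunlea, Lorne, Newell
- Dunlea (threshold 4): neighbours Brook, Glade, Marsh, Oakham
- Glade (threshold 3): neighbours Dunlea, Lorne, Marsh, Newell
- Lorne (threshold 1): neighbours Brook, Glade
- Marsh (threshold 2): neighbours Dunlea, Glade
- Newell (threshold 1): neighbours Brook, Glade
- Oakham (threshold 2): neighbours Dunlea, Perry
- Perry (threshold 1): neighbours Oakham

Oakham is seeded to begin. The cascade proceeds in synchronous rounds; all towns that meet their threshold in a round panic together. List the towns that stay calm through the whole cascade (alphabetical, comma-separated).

Brook, Dunlea, Glade, Lorne, Marsh, Newell

Round 1 — Oakham panics (initial).
Round 2 — checking thresholds:
  Dunlea: 1 of 4 neighbours < 4, holds.
  Perry: 1 of 1 neighbours ≥ 1, panics.
Round 3 — no new panics; cascade stops.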